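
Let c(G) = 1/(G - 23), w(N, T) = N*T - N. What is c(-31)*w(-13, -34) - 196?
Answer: -11039/54 ≈ -204.43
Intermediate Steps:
w(N, T) = -N + N*T
c(G) = 1/(-23 + G)
c(-31)*w(-13, -34) - 196 = (-13*(-1 - 34))/(-23 - 31) - 196 = (-13*(-35))/(-54) - 196 = -1/54*455 - 196 = -455/54 - 196 = -11039/54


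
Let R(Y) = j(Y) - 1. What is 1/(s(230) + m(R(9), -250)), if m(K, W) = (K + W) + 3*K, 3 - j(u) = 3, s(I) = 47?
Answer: -1/207 ≈ -0.0048309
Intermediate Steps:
j(u) = 0 (j(u) = 3 - 1*3 = 3 - 3 = 0)
R(Y) = -1 (R(Y) = 0 - 1 = -1)
m(K, W) = W + 4*K
1/(s(230) + m(R(9), -250)) = 1/(47 + (-250 + 4*(-1))) = 1/(47 + (-250 - 4)) = 1/(47 - 254) = 1/(-207) = -1/207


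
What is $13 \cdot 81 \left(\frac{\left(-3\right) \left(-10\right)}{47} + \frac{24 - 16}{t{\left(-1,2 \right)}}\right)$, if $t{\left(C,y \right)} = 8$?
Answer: $\frac{81081}{47} \approx 1725.1$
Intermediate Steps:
$13 \cdot 81 \left(\frac{\left(-3\right) \left(-10\right)}{47} + \frac{24 - 16}{t{\left(-1,2 \right)}}\right) = 13 \cdot 81 \left(\frac{\left(-3\right) \left(-10\right)}{47} + \frac{24 - 16}{8}\right) = 1053 \left(30 \cdot \frac{1}{47} + 8 \cdot \frac{1}{8}\right) = 1053 \left(\frac{30}{47} + 1\right) = 1053 \cdot \frac{77}{47} = \frac{81081}{47}$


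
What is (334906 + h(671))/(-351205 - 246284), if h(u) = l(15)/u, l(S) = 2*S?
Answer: -224721956/400915119 ≈ -0.56052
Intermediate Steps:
h(u) = 30/u (h(u) = (2*15)/u = 30/u)
(334906 + h(671))/(-351205 - 246284) = (334906 + 30/671)/(-351205 - 246284) = (334906 + 30*(1/671))/(-597489) = (334906 + 30/671)*(-1/597489) = (224721956/671)*(-1/597489) = -224721956/400915119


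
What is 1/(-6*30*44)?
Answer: -1/7920 ≈ -0.00012626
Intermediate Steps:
1/(-6*30*44) = 1/(-180*44) = 1/(-7920) = -1/7920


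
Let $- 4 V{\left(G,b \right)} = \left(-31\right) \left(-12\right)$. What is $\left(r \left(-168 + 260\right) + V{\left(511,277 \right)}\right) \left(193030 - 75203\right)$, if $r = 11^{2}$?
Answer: $1300692253$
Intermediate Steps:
$r = 121$
$V{\left(G,b \right)} = -93$ ($V{\left(G,b \right)} = - \frac{\left(-31\right) \left(-12\right)}{4} = \left(- \frac{1}{4}\right) 372 = -93$)
$\left(r \left(-168 + 260\right) + V{\left(511,277 \right)}\right) \left(193030 - 75203\right) = \left(121 \left(-168 + 260\right) - 93\right) \left(193030 - 75203\right) = \left(121 \cdot 92 - 93\right) 117827 = \left(11132 - 93\right) 117827 = 11039 \cdot 117827 = 1300692253$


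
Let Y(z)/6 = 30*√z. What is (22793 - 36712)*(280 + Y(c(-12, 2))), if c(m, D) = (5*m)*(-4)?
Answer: -3897320 - 10021680*√15 ≈ -4.2711e+7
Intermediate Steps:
c(m, D) = -20*m
Y(z) = 180*√z (Y(z) = 6*(30*√z) = 180*√z)
(22793 - 36712)*(280 + Y(c(-12, 2))) = (22793 - 36712)*(280 + 180*√(-20*(-12))) = -13919*(280 + 180*√240) = -13919*(280 + 180*(4*√15)) = -13919*(280 + 720*√15) = -3897320 - 10021680*√15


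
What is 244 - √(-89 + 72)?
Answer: 244 - I*√17 ≈ 244.0 - 4.1231*I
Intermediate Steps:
244 - √(-89 + 72) = 244 - √(-17) = 244 - I*√17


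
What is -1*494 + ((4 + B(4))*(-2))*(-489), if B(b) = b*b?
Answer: 19066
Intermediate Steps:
B(b) = b²
-1*494 + ((4 + B(4))*(-2))*(-489) = -1*494 + ((4 + 4²)*(-2))*(-489) = -494 + ((4 + 16)*(-2))*(-489) = -494 + (20*(-2))*(-489) = -494 - 40*(-489) = -494 + 19560 = 19066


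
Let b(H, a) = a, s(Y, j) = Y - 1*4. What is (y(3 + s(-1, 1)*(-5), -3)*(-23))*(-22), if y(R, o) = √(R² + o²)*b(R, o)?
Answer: -1518*√793 ≈ -42747.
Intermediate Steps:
s(Y, j) = -4 + Y (s(Y, j) = Y - 4 = -4 + Y)
y(R, o) = o*√(R² + o²) (y(R, o) = √(R² + o²)*o = o*√(R² + o²))
(y(3 + s(-1, 1)*(-5), -3)*(-23))*(-22) = (-3*√((3 + (-4 - 1)*(-5))² + (-3)²)*(-23))*(-22) = (-3*√((3 - 5*(-5))² + 9)*(-23))*(-22) = (-3*√((3 + 25)² + 9)*(-23))*(-22) = (-3*√(28² + 9)*(-23))*(-22) = (-3*√(784 + 9)*(-23))*(-22) = (-3*√793*(-23))*(-22) = (69*√793)*(-22) = -1518*√793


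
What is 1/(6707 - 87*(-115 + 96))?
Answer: 1/8360 ≈ 0.00011962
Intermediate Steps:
1/(6707 - 87*(-115 + 96)) = 1/(6707 - 87*(-19)) = 1/(6707 + 1653) = 1/8360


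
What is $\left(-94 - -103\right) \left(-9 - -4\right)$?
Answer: $-45$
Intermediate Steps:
$\left(-94 - -103\right) \left(-9 - -4\right) = \left(-94 + 103\right) \left(-9 + 4\right) = 9 \left(-5\right) = -45$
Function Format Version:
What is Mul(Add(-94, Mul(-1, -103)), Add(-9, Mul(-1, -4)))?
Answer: -45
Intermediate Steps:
Mul(Add(-94, Mul(-1, -103)), Add(-9, Mul(-1, -4))) = Mul(Add(-94, 103), Add(-9, 4)) = Mul(9, -5) = -45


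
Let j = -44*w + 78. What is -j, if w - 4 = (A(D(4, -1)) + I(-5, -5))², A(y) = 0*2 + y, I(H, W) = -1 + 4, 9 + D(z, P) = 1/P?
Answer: 2254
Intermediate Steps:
D(z, P) = -9 + 1/P
I(H, W) = 3
A(y) = y (A(y) = 0 + y = y)
w = 53 (w = 4 + ((-9 + 1/(-1)) + 3)² = 4 + ((-9 - 1) + 3)² = 4 + (-10 + 3)² = 4 + (-7)² = 4 + 49 = 53)
j = -2254 (j = -44*53 + 78 = -2332 + 78 = -2254)
-j = -1*(-2254) = 2254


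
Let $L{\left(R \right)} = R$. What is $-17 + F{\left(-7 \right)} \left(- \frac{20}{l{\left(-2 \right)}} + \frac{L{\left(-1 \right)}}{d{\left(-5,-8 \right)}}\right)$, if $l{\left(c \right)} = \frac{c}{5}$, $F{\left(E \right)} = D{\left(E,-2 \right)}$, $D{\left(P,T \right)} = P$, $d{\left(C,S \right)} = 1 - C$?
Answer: $- \frac{2195}{6} \approx -365.83$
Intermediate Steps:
$F{\left(E \right)} = E$
$l{\left(c \right)} = \frac{c}{5}$ ($l{\left(c \right)} = c \frac{1}{5} = \frac{c}{5}$)
$-17 + F{\left(-7 \right)} \left(- \frac{20}{l{\left(-2 \right)}} + \frac{L{\left(-1 \right)}}{d{\left(-5,-8 \right)}}\right) = -17 - 7 \left(- \frac{20}{\frac{1}{5} \left(-2\right)} - \frac{1}{1 - -5}\right) = -17 - 7 \left(- \frac{20}{- \frac{2}{5}} - \frac{1}{1 + 5}\right) = -17 - 7 \left(\left(-20\right) \left(- \frac{5}{2}\right) - \frac{1}{6}\right) = -17 - 7 \left(50 - \frac{1}{6}\right) = -17 - \frac{2093}{6} = - \frac{2195}{6}$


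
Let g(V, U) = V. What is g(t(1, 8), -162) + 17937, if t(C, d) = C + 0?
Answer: 17938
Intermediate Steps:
t(C, d) = C
g(t(1, 8), -162) + 17937 = 1 + 17937 = 17938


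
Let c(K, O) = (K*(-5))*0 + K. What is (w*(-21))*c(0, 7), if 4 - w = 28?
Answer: 0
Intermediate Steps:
w = -24 (w = 4 - 1*28 = 4 - 28 = -24)
c(K, O) = K (c(K, O) = -5*K*0 + K = 0 + K = K)
(w*(-21))*c(0, 7) = -24*(-21)*0 = 504*0 = 0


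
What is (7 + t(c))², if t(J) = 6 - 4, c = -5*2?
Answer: 81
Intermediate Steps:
c = -10
t(J) = 2
(7 + t(c))² = (7 + 2)² = 9² = 81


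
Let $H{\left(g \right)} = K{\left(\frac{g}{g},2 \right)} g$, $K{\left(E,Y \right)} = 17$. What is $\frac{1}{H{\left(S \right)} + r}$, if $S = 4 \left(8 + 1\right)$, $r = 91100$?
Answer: $\frac{1}{91712} \approx 1.0904 \cdot 10^{-5}$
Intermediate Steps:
$S = 36$ ($S = 4 \cdot 9 = 36$)
$H{\left(g \right)} = 17 g$
$\frac{1}{H{\left(S \right)} + r} = \frac{1}{17 \cdot 36 + 91100} = \frac{1}{612 + 91100} = \frac{1}{91712}$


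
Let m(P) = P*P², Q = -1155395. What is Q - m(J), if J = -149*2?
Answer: 25308197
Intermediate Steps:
J = -298
m(P) = P³
Q - m(J) = -1155395 - 1*(-298)³ = -1155395 - 1*(-26463592) = -1155395 + 26463592 = 25308197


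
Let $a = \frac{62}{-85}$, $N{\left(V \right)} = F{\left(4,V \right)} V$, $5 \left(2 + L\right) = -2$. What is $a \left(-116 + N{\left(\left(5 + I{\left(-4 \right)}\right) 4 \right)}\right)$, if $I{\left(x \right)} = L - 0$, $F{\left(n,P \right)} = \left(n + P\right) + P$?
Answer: $- \frac{219976}{2125} \approx -103.52$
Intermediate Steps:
$L = - \frac{12}{5}$ ($L = -2 + \frac{1}{5} \left(-2\right) = -2 - \frac{2}{5} = - \frac{12}{5} \approx -2.4$)
$F{\left(n,P \right)} = n + 2 P$ ($F{\left(n,P \right)} = \left(P + n\right) + P = n + 2 P$)
$I{\left(x \right)} = - \frac{12}{5}$ ($I{\left(x \right)} = - \frac{12}{5} - 0 = - \frac{12}{5} + 0 = - \frac{12}{5}$)
$N{\left(V \right)} = V \left(4 + 2 V\right)$ ($N{\left(V \right)} = \left(4 + 2 V\right) V = V \left(4 + 2 V\right)$)
$a = - \frac{62}{85}$ ($a = 62 \left(- \frac{1}{85}\right) = - \frac{62}{85} \approx -0.72941$)
$a \left(-116 + N{\left(\left(5 + I{\left(-4 \right)}\right) 4 \right)}\right) = - \frac{62 \left(-116 + 2 \left(5 - \frac{12}{5}\right) 4 \left(2 + \left(5 - \frac{12}{5}\right) 4\right)\right)}{85} = - \frac{62 \left(-116 + 2 \cdot \frac{13}{5} \cdot 4 \left(2 + \frac{13}{5} \cdot 4\right)\right)}{85} = - \frac{62 \left(-116 + 2 \cdot \frac{52}{5} \left(2 + \frac{52}{5}\right)\right)}{85} = - \frac{62 \left(-116 + 2 \cdot \frac{52}{5} \cdot \frac{62}{5}\right)}{85} = - \frac{62 \left(-116 + \frac{6448}{25}\right)}{85} = \left(- \frac{62}{85}\right) \frac{3548}{25} = - \frac{219976}{2125}$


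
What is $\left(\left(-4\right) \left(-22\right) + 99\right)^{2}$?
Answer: $34969$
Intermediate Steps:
$\left(\left(-4\right) \left(-22\right) + 99\right)^{2} = \left(88 + 99\right)^{2} = 187^{2} = 34969$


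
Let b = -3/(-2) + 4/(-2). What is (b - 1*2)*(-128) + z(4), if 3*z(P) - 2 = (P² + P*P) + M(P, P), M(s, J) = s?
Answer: 998/3 ≈ 332.67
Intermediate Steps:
b = -½ (b = -3*(-½) + 4*(-½) = 3/2 - 2 = -½ ≈ -0.50000)
z(P) = ⅔ + P/3 + 2*P²/3 (z(P) = ⅔ + ((P² + P*P) + P)/3 = ⅔ + ((P² + P²) + P)/3 = ⅔ + (2*P² + P)/3 = ⅔ + (P + 2*P²)/3 = ⅔ + (P/3 + 2*P²/3) = ⅔ + P/3 + 2*P²/3)
(b - 1*2)*(-128) + z(4) = (-½ - 1*2)*(-128) + (⅔ + (⅓)*4 + (⅔)*4²) = (-½ - 2)*(-128) + (⅔ + 4/3 + (⅔)*16) = -5/2*(-128) + (⅔ + 4/3 + 32/3) = 320 + 38/3 = 998/3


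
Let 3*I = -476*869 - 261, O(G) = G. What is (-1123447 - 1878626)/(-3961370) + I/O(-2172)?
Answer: 829596178759/12906143460 ≈ 64.279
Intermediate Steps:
I = -413905/3 (I = (-476*869 - 261)/3 = (-413644 - 261)/3 = (⅓)*(-413905) = -413905/3 ≈ -1.3797e+5)
(-1123447 - 1878626)/(-3961370) + I/O(-2172) = (-1123447 - 1878626)/(-3961370) - 413905/3/(-2172) = -3002073*(-1/3961370) - 413905/3*(-1/2172) = 3002073/3961370 + 413905/6516 = 829596178759/12906143460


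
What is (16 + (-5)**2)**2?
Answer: 1681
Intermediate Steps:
(16 + (-5)**2)**2 = (16 + 25)**2 = 41**2 = 1681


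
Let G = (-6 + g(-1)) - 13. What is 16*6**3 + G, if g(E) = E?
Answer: 3436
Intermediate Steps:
G = -20 (G = (-6 - 1) - 13 = -7 - 13 = -20)
16*6**3 + G = 16*6**3 - 20 = 16*216 - 20 = 3456 - 20 = 3436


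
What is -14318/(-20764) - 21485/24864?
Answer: -22527947/129069024 ≈ -0.17454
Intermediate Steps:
-14318/(-20764) - 21485/24864 = -14318*(-1/20764) - 21485*1/24864 = 7159/10382 - 21485/24864 = -22527947/129069024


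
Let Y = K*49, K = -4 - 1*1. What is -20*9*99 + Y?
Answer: -18065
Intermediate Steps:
K = -5 (K = -4 - 1 = -5)
Y = -245 (Y = -5*49 = -245)
-20*9*99 + Y = -20*9*99 - 245 = -180*99 - 245 = -17820 - 245 = -18065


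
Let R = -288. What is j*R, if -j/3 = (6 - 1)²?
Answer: 21600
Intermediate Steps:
j = -75 (j = -3*(6 - 1)² = -3*5² = -3*25 = -75)
j*R = -75*(-288) = 21600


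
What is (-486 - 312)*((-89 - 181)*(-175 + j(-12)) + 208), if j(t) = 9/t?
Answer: -38033079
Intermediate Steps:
(-486 - 312)*((-89 - 181)*(-175 + j(-12)) + 208) = (-486 - 312)*((-89 - 181)*(-175 + 9/(-12)) + 208) = -798*(-270*(-175 + 9*(-1/12)) + 208) = -798*(-270*(-175 - 3/4) + 208) = -798*(-270*(-703/4) + 208) = -798*(94905/2 + 208) = -798*95321/2 = -38033079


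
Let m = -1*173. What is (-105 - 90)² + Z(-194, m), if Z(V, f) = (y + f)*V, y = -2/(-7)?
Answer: 500721/7 ≈ 71532.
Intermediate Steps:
y = 2/7 (y = -2*(-⅐) = 2/7 ≈ 0.28571)
m = -173
Z(V, f) = V*(2/7 + f) (Z(V, f) = (2/7 + f)*V = V*(2/7 + f))
(-105 - 90)² + Z(-194, m) = (-105 - 90)² + (⅐)*(-194)*(2 + 7*(-173)) = (-195)² + (⅐)*(-194)*(2 - 1211) = 38025 + (⅐)*(-194)*(-1209) = 38025 + 234546/7 = 500721/7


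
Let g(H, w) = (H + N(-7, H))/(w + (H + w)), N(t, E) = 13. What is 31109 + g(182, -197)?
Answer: 6594913/212 ≈ 31108.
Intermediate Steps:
g(H, w) = (13 + H)/(H + 2*w) (g(H, w) = (H + 13)/(w + (H + w)) = (13 + H)/(H + 2*w))
31109 + g(182, -197) = 31109 + (13 + 182)/(182 + 2*(-197)) = 31109 + 195/(182 - 394) = 31109 + 195/(-212) = 31109 - 1/212*195 = 31109 - 195/212 = 6594913/212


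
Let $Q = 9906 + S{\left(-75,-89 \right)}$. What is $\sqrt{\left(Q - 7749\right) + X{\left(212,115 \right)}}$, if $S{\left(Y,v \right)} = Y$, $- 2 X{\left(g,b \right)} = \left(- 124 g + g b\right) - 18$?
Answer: $\sqrt{3045} \approx 55.182$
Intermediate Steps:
$X{\left(g,b \right)} = 9 + 62 g - \frac{b g}{2}$ ($X{\left(g,b \right)} = - \frac{\left(- 124 g + g b\right) - 18}{2} = - \frac{\left(- 124 g + b g\right) - 18}{2} = - \frac{-18 - 124 g + b g}{2} = 9 + 62 g - \frac{b g}{2}$)
$Q = 9831$ ($Q = 9906 - 75 = 9831$)
$\sqrt{\left(Q - 7749\right) + X{\left(212,115 \right)}} = \sqrt{\left(9831 - 7749\right) + \left(9 + 62 \cdot 212 - \frac{115}{2} \cdot 212\right)} = \sqrt{\left(9831 - 7749\right) + \left(9 + 13144 - 12190\right)} = \sqrt{2082 + 963} = \sqrt{3045}$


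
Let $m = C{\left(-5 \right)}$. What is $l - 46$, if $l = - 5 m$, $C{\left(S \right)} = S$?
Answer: $-21$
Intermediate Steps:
$m = -5$
$l = 25$ ($l = \left(-5\right) \left(-5\right) = 25$)
$l - 46 = 25 - 46 = -21$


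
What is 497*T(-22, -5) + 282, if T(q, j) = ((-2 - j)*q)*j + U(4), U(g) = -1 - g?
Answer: 161807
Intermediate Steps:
T(q, j) = -5 + j*q*(-2 - j) (T(q, j) = ((-2 - j)*q)*j + (-1 - 1*4) = (q*(-2 - j))*j + (-1 - 4) = j*q*(-2 - j) - 5 = -5 + j*q*(-2 - j))
497*T(-22, -5) + 282 = 497*(-5 - 1*(-22)*(-5)**2 - 2*(-5)*(-22)) + 282 = 497*(-5 - 1*(-22)*25 - 220) + 282 = 497*(-5 + 550 - 220) + 282 = 497*325 + 282 = 161525 + 282 = 161807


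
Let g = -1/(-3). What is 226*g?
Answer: 226/3 ≈ 75.333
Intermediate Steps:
g = ⅓ (g = -(-1)/3 = -1*(-⅓) = ⅓ ≈ 0.33333)
226*g = 226*(⅓) = 226/3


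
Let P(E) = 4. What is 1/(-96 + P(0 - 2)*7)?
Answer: -1/68 ≈ -0.014706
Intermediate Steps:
1/(-96 + P(0 - 2)*7) = 1/(-96 + 4*7) = 1/(-96 + 28) = 1/(-68) = -1/68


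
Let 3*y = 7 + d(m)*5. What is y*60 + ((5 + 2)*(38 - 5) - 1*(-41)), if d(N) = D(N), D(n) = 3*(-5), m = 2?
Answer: -1088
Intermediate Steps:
D(n) = -15
d(N) = -15
y = -68/3 (y = (7 - 15*5)/3 = (7 - 75)/3 = (⅓)*(-68) = -68/3 ≈ -22.667)
y*60 + ((5 + 2)*(38 - 5) - 1*(-41)) = -68/3*60 + ((5 + 2)*(38 - 5) - 1*(-41)) = -1360 + (7*33 + 41) = -1360 + (231 + 41) = -1360 + 272 = -1088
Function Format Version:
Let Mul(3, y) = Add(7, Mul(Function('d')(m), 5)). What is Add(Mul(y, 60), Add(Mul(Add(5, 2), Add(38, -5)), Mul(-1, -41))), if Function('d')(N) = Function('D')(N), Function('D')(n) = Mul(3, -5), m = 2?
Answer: -1088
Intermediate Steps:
Function('D')(n) = -15
Function('d')(N) = -15
y = Rational(-68, 3) (y = Mul(Rational(1, 3), Add(7, Mul(-15, 5))) = Mul(Rational(1, 3), Add(7, -75)) = Mul(Rational(1, 3), -68) = Rational(-68, 3) ≈ -22.667)
Add(Mul(y, 60), Add(Mul(Add(5, 2), Add(38, -5)), Mul(-1, -41))) = Add(Mul(Rational(-68, 3), 60), Add(Mul(Add(5, 2), Add(38, -5)), Mul(-1, -41))) = Add(-1360, Add(Mul(7, 33), 41)) = Add(-1360, Add(231, 41)) = Add(-1360, 272) = -1088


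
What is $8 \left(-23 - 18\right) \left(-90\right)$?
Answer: $29520$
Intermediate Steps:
$8 \left(-23 - 18\right) \left(-90\right) = 8 \left(-41\right) \left(-90\right) = \left(-328\right) \left(-90\right) = 29520$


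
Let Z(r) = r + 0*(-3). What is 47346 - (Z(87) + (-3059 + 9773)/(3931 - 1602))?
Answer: 110059497/2329 ≈ 47256.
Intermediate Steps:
Z(r) = r (Z(r) = r + 0 = r)
47346 - (Z(87) + (-3059 + 9773)/(3931 - 1602)) = 47346 - (87 + (-3059 + 9773)/(3931 - 1602)) = 47346 - (87 + 6714/2329) = 47346 - 1*209337/2329 = 47346 - 209337/2329 = 110059497/2329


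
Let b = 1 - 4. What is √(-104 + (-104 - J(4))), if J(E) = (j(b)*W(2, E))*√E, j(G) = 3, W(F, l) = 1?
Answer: I*√214 ≈ 14.629*I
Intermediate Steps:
b = -3
J(E) = 3*√E (J(E) = (3*1)*√E = 3*√E)
√(-104 + (-104 - J(4))) = √(-104 + (-104 - 3*√4)) = √(-104 + (-104 - 3*2)) = √(-104 + (-104 - 1*6)) = √(-104 + (-104 - 6)) = √(-104 - 110) = √(-214) = I*√214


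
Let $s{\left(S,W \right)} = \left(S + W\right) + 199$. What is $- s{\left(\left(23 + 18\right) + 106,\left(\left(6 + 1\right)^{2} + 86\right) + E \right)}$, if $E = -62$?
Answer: $-419$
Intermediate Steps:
$s{\left(S,W \right)} = 199 + S + W$
$- s{\left(\left(23 + 18\right) + 106,\left(\left(6 + 1\right)^{2} + 86\right) + E \right)} = - (199 + \left(\left(23 + 18\right) + 106\right) - \left(-24 - \left(6 + 1\right)^{2}\right)) = - (199 + \left(41 + 106\right) - \left(-24 - 49\right)) = - (199 + 147 + \left(\left(49 + 86\right) - 62\right)) = - (199 + 147 + \left(135 - 62\right)) = - (199 + 147 + 73) = \left(-1\right) 419 = -419$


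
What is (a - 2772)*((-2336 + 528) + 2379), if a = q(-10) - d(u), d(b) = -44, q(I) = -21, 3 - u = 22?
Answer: -1569679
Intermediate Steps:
u = -19 (u = 3 - 1*22 = 3 - 22 = -19)
a = 23 (a = -21 - 1*(-44) = -21 + 44 = 23)
(a - 2772)*((-2336 + 528) + 2379) = (23 - 2772)*((-2336 + 528) + 2379) = -2749*(-1808 + 2379) = -2749*571 = -1569679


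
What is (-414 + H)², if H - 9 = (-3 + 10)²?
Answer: 126736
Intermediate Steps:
H = 58 (H = 9 + (-3 + 10)² = 9 + 7² = 9 + 49 = 58)
(-414 + H)² = (-414 + 58)² = (-356)² = 126736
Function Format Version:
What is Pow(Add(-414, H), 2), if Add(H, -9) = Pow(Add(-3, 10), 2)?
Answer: 126736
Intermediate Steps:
H = 58 (H = Add(9, Pow(Add(-3, 10), 2)) = Add(9, Pow(7, 2)) = Add(9, 49) = 58)
Pow(Add(-414, H), 2) = Pow(Add(-414, 58), 2) = Pow(-356, 2) = 126736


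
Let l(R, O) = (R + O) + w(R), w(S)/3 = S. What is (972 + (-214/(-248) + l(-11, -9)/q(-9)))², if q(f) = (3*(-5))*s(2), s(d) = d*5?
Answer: 81918989929921/86490000 ≈ 9.4715e+5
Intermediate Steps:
s(d) = 5*d
w(S) = 3*S
q(f) = -150 (q(f) = (3*(-5))*(5*2) = -15*10 = -150)
l(R, O) = O + 4*R (l(R, O) = (R + O) + 3*R = (O + R) + 3*R = O + 4*R)
(972 + (-214/(-248) + l(-11, -9)/q(-9)))² = (972 + (-214/(-248) + (-9 + 4*(-11))/(-150)))² = (972 + (-214*(-1/248) + (-9 - 44)*(-1/150)))² = (972 + (107/124 - 53*(-1/150)))² = (972 + (107/124 + 53/150))² = (972 + 11311/9300)² = (9050911/9300)² = 81918989929921/86490000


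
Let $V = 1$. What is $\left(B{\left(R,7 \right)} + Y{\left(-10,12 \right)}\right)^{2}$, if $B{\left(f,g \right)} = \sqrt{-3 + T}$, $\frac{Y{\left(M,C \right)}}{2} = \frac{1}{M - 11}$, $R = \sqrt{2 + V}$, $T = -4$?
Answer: $\frac{\left(2 - 21 i \sqrt{7}\right)^{2}}{441} \approx -6.9909 - 0.50395 i$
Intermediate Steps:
$R = \sqrt{3}$ ($R = \sqrt{2 + 1} = \sqrt{3} \approx 1.732$)
$Y{\left(M,C \right)} = \frac{2}{-11 + M}$ ($Y{\left(M,C \right)} = \frac{2}{M - 11} = \frac{2}{-11 + M}$)
$B{\left(f,g \right)} = i \sqrt{7}$ ($B{\left(f,g \right)} = \sqrt{-3 - 4} = \sqrt{-7} = i \sqrt{7}$)
$\left(B{\left(R,7 \right)} + Y{\left(-10,12 \right)}\right)^{2} = \left(i \sqrt{7} + \frac{2}{-11 - 10}\right)^{2} = \left(i \sqrt{7} + \frac{2}{-21}\right)^{2} = \left(i \sqrt{7} + 2 \left(- \frac{1}{21}\right)\right)^{2} = \left(i \sqrt{7} - \frac{2}{21}\right)^{2} = \left(- \frac{2}{21} + i \sqrt{7}\right)^{2}$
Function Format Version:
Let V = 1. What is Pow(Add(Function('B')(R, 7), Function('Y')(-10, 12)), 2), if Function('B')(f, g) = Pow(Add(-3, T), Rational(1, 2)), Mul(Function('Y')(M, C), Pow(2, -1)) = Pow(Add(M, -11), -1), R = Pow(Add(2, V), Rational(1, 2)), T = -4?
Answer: Mul(Rational(1, 441), Pow(Add(2, Mul(-21, I, Pow(7, Rational(1, 2)))), 2)) ≈ Add(-6.9909, Mul(-0.50395, I))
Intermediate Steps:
R = Pow(3, Rational(1, 2)) (R = Pow(Add(2, 1), Rational(1, 2)) = Pow(3, Rational(1, 2)) ≈ 1.7320)
Function('Y')(M, C) = Mul(2, Pow(Add(-11, M), -1)) (Function('Y')(M, C) = Mul(2, Pow(Add(M, -11), -1)) = Mul(2, Pow(Add(-11, M), -1)))
Function('B')(f, g) = Mul(I, Pow(7, Rational(1, 2))) (Function('B')(f, g) = Pow(Add(-3, -4), Rational(1, 2)) = Pow(-7, Rational(1, 2)) = Mul(I, Pow(7, Rational(1, 2))))
Pow(Add(Function('B')(R, 7), Function('Y')(-10, 12)), 2) = Pow(Add(Mul(I, Pow(7, Rational(1, 2))), Mul(2, Pow(Add(-11, -10), -1))), 2) = Pow(Add(Mul(I, Pow(7, Rational(1, 2))), Mul(2, Pow(-21, -1))), 2) = Pow(Add(Mul(I, Pow(7, Rational(1, 2))), Mul(2, Rational(-1, 21))), 2) = Pow(Add(Mul(I, Pow(7, Rational(1, 2))), Rational(-2, 21)), 2) = Pow(Add(Rational(-2, 21), Mul(I, Pow(7, Rational(1, 2)))), 2)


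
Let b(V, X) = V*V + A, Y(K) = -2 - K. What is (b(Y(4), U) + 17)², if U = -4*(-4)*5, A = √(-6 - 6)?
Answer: 2797 + 212*I*√3 ≈ 2797.0 + 367.19*I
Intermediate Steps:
A = 2*I*√3 (A = √(-12) = 2*I*√3 ≈ 3.4641*I)
U = 80 (U = 16*5 = 80)
b(V, X) = V² + 2*I*√3 (b(V, X) = V*V + 2*I*√3 = V² + 2*I*√3)
(b(Y(4), U) + 17)² = (((-2 - 1*4)² + 2*I*√3) + 17)² = (((-2 - 4)² + 2*I*√3) + 17)² = (((-6)² + 2*I*√3) + 17)² = ((36 + 2*I*√3) + 17)² = (53 + 2*I*√3)²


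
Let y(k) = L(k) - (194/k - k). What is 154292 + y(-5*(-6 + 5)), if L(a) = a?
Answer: 771316/5 ≈ 1.5426e+5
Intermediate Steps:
y(k) = -194/k + 2*k (y(k) = k - (194/k - k) = k - (-k + 194/k) = k + (k - 194/k) = -194/k + 2*k)
154292 + y(-5*(-6 + 5)) = 154292 + (-194*(-1/(5*(-6 + 5))) + 2*(-5*(-6 + 5))) = 154292 + (-194/((-5*(-1))) + 2*(-5*(-1))) = 154292 + (-194/5 + 2*5) = 154292 + (-194*⅕ + 10) = 154292 + (-194/5 + 10) = 154292 - 144/5 = 771316/5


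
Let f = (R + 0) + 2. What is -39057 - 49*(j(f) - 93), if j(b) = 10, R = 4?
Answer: -34990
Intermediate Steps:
f = 6 (f = (4 + 0) + 2 = 4 + 2 = 6)
-39057 - 49*(j(f) - 93) = -39057 - 49*(10 - 93) = -39057 - 49*(-83) = -39057 + 4067 = -34990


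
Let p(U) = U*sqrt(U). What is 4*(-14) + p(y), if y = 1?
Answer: -55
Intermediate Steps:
p(U) = U**(3/2)
4*(-14) + p(y) = 4*(-14) + 1**(3/2) = -56 + 1 = -55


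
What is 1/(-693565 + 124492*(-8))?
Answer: -1/1689501 ≈ -5.9189e-7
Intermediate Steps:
1/(-693565 + 124492*(-8)) = 1/(-693565 - 995936) = 1/(-1689501) = -1/1689501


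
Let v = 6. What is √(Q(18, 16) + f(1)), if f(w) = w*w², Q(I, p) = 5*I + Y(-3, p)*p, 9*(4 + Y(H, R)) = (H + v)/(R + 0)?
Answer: √246/3 ≈ 5.2281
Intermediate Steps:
Y(H, R) = -4 + (6 + H)/(9*R) (Y(H, R) = -4 + ((H + 6)/(R + 0))/9 = -4 + ((6 + H)/R)/9 = -4 + (6 + H)/(9*R))
Q(I, p) = ⅓ - 4*p + 5*I (Q(I, p) = 5*I + ((6 - 3 - 36*p)/(9*p))*p = 5*I + ((3 - 36*p)/(9*p))*p = 5*I + (⅓ - 4*p) = ⅓ - 4*p + 5*I)
f(w) = w³
√(Q(18, 16) + f(1)) = √((⅓ - 4*16 + 5*18) + 1³) = √((⅓ - 64 + 90) + 1) = √(79/3 + 1) = √(82/3) = √246/3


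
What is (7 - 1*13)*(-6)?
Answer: 36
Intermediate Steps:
(7 - 1*13)*(-6) = (7 - 13)*(-6) = -6*(-6) = 36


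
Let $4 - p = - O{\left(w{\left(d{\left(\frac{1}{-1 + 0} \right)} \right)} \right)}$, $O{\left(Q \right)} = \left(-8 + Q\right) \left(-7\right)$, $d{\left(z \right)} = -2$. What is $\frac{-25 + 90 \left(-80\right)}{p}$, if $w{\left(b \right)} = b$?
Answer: $- \frac{7225}{74} \approx -97.635$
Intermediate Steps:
$O{\left(Q \right)} = 56 - 7 Q$
$p = 74$ ($p = 4 - - (56 - -14) = 4 - - (56 + 14) = 4 - \left(-1\right) 70 = 4 - -70 = 4 + 70 = 74$)
$\frac{-25 + 90 \left(-80\right)}{p} = \frac{-25 + 90 \left(-80\right)}{74} = \left(-25 - 7200\right) \frac{1}{74} = \left(-7225\right) \frac{1}{74} = - \frac{7225}{74}$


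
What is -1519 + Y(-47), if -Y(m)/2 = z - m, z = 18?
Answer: -1649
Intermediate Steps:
Y(m) = -36 + 2*m (Y(m) = -2*(18 - m) = -36 + 2*m)
-1519 + Y(-47) = -1519 + (-36 + 2*(-47)) = -1519 + (-36 - 94) = -1519 - 130 = -1649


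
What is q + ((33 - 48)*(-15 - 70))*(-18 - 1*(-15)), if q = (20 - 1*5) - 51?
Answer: -3861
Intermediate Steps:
q = -36 (q = (20 - 5) - 51 = 15 - 51 = -36)
q + ((33 - 48)*(-15 - 70))*(-18 - 1*(-15)) = -36 + ((33 - 48)*(-15 - 70))*(-18 - 1*(-15)) = -36 + (-15*(-85))*(-18 + 15) = -36 + 1275*(-3) = -36 - 3825 = -3861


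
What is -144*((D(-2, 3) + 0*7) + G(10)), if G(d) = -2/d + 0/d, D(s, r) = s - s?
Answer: 144/5 ≈ 28.800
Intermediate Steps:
D(s, r) = 0
G(d) = -2/d (G(d) = -2/d + 0 = -2/d)
-144*((D(-2, 3) + 0*7) + G(10)) = -144*((0 + 0*7) - 2/10) = -144*((0 + 0) - 2*1/10) = -144*(0 - 1/5) = -144*(-1/5) = 144/5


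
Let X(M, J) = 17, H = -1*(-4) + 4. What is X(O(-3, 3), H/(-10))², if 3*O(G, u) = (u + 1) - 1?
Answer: 289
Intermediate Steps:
H = 8 (H = 4 + 4 = 8)
O(G, u) = u/3 (O(G, u) = ((u + 1) - 1)/3 = ((1 + u) - 1)/3 = u/3)
X(O(-3, 3), H/(-10))² = 17² = 289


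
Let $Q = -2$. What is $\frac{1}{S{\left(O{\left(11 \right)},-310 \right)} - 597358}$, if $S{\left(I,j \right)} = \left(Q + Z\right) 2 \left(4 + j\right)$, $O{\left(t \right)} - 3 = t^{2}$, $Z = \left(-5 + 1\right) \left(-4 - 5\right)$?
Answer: $- \frac{1}{618166} \approx -1.6177 \cdot 10^{-6}$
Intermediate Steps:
$Z = 36$ ($Z = \left(-4\right) \left(-9\right) = 36$)
$O{\left(t \right)} = 3 + t^{2}$
$S{\left(I,j \right)} = 272 + 68 j$ ($S{\left(I,j \right)} = \left(-2 + 36\right) 2 \left(4 + j\right) = 34 \left(8 + 2 j\right) = 272 + 68 j$)
$\frac{1}{S{\left(O{\left(11 \right)},-310 \right)} - 597358} = \frac{1}{\left(272 + 68 \left(-310\right)\right) - 597358} = \frac{1}{\left(272 - 21080\right) - 597358} = \frac{1}{-20808 - 597358} = \frac{1}{-618166} = - \frac{1}{618166}$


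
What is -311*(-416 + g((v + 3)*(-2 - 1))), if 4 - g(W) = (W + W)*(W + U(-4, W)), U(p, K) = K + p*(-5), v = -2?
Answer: 102008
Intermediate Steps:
U(p, K) = K - 5*p
g(W) = 4 - 2*W*(20 + 2*W) (g(W) = 4 - (W + W)*(W + (W - 5*(-4))) = 4 - 2*W*(W + (W + 20)) = 4 - 2*W*(W + (20 + W)) = 4 - 2*W*(20 + 2*W))
-311*(-416 + g((v + 3)*(-2 - 1))) = -311*(-416 + (4 - 40*(-2 + 3)*(-2 - 1) - 4*(-2 - 1)²*(-2 + 3)²)) = -311*(-416 + (4 - 40*(-3) - 4*(1*(-3))²)) = -311*(-416 + (4 - 40*(-3) - 4*(-3)²)) = -311*(-416 + (4 + 120 - 4*9)) = -311*(-416 + (4 + 120 - 36)) = -311*(-416 + 88) = -311*(-328) = 102008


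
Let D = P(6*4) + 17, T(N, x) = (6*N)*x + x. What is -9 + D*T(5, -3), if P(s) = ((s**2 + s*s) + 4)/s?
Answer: -12139/2 ≈ -6069.5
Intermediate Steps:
T(N, x) = x + 6*N*x (T(N, x) = 6*N*x + x = x + 6*N*x)
P(s) = (4 + 2*s**2)/s (P(s) = ((s**2 + s**2) + 4)/s = (2*s**2 + 4)/s = (4 + 2*s**2)/s)
D = 391/6 (D = (2*(6*4) + 4/((6*4))) + 17 = (2*24 + 4/24) + 17 = (48 + 4*(1/24)) + 17 = (48 + 1/6) + 17 = 289/6 + 17 = 391/6 ≈ 65.167)
-9 + D*T(5, -3) = -9 + 391*(-3*(1 + 6*5))/6 = -9 + 391*(-3*(1 + 30))/6 = -9 + 391*(-3*31)/6 = -9 + (391/6)*(-93) = -9 - 12121/2 = -12139/2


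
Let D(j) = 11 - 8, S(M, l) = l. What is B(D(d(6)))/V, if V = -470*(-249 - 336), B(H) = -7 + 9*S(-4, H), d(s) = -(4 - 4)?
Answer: 2/27495 ≈ 7.2740e-5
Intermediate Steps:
d(s) = 0 (d(s) = -1*0 = 0)
D(j) = 3
B(H) = -7 + 9*H
V = 274950 (V = -470*(-585) = 274950)
B(D(d(6)))/V = (-7 + 9*3)/274950 = (-7 + 27)*(1/274950) = 20*(1/274950) = 2/27495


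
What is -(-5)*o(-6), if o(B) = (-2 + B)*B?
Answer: 240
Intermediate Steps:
o(B) = B*(-2 + B)
-(-5)*o(-6) = -(-5)*(-6*(-2 - 6)) = -(-5)*(-6*(-8)) = -(-5)*48 = -1*(-240) = 240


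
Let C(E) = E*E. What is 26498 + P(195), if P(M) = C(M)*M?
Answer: 7441373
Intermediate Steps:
C(E) = E²
P(M) = M³ (P(M) = M²*M = M³)
26498 + P(195) = 26498 + 195³ = 26498 + 7414875 = 7441373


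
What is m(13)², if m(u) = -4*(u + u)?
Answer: 10816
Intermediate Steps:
m(u) = -8*u
m(13)² = (-8*13)² = (-104)² = 10816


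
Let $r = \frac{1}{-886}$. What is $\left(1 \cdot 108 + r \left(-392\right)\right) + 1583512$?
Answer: $\frac{701543856}{443} \approx 1.5836 \cdot 10^{6}$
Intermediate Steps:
$r = - \frac{1}{886} \approx -0.0011287$
$\left(1 \cdot 108 + r \left(-392\right)\right) + 1583512 = \left(1 \cdot 108 - - \frac{196}{443}\right) + 1583512 = \left(108 + \frac{196}{443}\right) + 1583512 = \frac{48040}{443} + 1583512 = \frac{701543856}{443}$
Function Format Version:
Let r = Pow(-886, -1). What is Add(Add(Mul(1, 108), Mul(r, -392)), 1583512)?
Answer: Rational(701543856, 443) ≈ 1.5836e+6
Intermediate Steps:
r = Rational(-1, 886) ≈ -0.0011287
Add(Add(Mul(1, 108), Mul(r, -392)), 1583512) = Add(Add(Mul(1, 108), Mul(Rational(-1, 886), -392)), 1583512) = Add(Add(108, Rational(196, 443)), 1583512) = Add(Rational(48040, 443), 1583512) = Rational(701543856, 443)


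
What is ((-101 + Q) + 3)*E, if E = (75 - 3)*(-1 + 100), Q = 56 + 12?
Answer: -213840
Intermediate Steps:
Q = 68
E = 7128 (E = 72*99 = 7128)
((-101 + Q) + 3)*E = ((-101 + 68) + 3)*7128 = (-33 + 3)*7128 = -30*7128 = -213840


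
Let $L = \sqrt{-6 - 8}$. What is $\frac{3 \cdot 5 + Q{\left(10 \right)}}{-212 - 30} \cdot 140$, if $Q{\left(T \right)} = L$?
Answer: $- \frac{1050}{121} - \frac{70 i \sqrt{14}}{121} \approx -8.6777 - 2.1646 i$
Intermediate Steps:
$L = i \sqrt{14}$ ($L = \sqrt{-14} = i \sqrt{14} \approx 3.7417 i$)
$Q{\left(T \right)} = i \sqrt{14}$
$\frac{3 \cdot 5 + Q{\left(10 \right)}}{-212 - 30} \cdot 140 = \frac{3 \cdot 5 + i \sqrt{14}}{-212 - 30} \cdot 140 = \frac{15 + i \sqrt{14}}{-242} \cdot 140 = \left(15 + i \sqrt{14}\right) \left(- \frac{1}{242}\right) 140 = \left(- \frac{15}{242} - \frac{i \sqrt{14}}{242}\right) 140 = - \frac{1050}{121} - \frac{70 i \sqrt{14}}{121}$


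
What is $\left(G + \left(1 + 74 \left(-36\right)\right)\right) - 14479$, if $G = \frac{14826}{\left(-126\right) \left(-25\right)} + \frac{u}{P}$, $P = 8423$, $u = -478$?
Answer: $- \frac{10826092481}{631725} \approx -17137.0$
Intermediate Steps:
$G = \frac{2937469}{631725}$ ($G = \frac{14826}{\left(-126\right) \left(-25\right)} - \frac{478}{8423} = \frac{14826}{3150} - \frac{478}{8423} = 14826 \cdot \frac{1}{3150} - \frac{478}{8423} = \frac{353}{75} - \frac{478}{8423} = \frac{2937469}{631725} \approx 4.6499$)
$\left(G + \left(1 + 74 \left(-36\right)\right)\right) - 14479 = \left(\frac{2937469}{631725} + \left(1 + 74 \left(-36\right)\right)\right) - 14479 = \left(\frac{2937469}{631725} + \left(1 - 2664\right)\right) - 14479 = \left(\frac{2937469}{631725} - 2663\right) - 14479 = - \frac{1679346206}{631725} - 14479 = - \frac{10826092481}{631725}$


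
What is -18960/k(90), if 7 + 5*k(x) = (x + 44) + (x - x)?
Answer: -94800/127 ≈ -746.46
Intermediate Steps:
k(x) = 37/5 + x/5 (k(x) = -7/5 + ((x + 44) + (x - x))/5 = -7/5 + ((44 + x) + 0)/5 = -7/5 + (44 + x)/5 = -7/5 + (44/5 + x/5) = 37/5 + x/5)
-18960/k(90) = -18960/(37/5 + (⅕)*90) = -18960/(37/5 + 18) = -18960/127/5 = -18960*5/127 = -94800/127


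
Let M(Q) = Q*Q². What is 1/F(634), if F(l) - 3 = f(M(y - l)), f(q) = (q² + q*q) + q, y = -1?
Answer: 1/131121028327983378 ≈ 7.6265e-18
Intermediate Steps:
M(Q) = Q³
f(q) = q + 2*q² (f(q) = (q² + q²) + q = 2*q² + q = q + 2*q²)
F(l) = 3 + (-1 - l)³*(1 + 2*(-1 - l)³)
1/F(634) = 1/(3 - (1 + 634)³ + 2*(1 + 634)⁶) = 1/(3 - 1*635³ + 2*635⁶) = 1/(3 - 1*256047875 + 2*65560514292015625) = 1/(3 - 256047875 + 131121028584031250) = 1/131121028327983378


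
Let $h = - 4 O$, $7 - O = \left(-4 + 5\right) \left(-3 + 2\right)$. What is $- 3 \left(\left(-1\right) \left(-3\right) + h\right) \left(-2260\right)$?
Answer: $-196620$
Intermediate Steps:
$O = 8$ ($O = 7 - \left(-4 + 5\right) \left(-3 + 2\right) = 7 - 1 \left(-1\right) = 7 - -1 = 7 + 1 = 8$)
$h = -32$ ($h = \left(-4\right) 8 = -32$)
$- 3 \left(\left(-1\right) \left(-3\right) + h\right) \left(-2260\right) = - 3 \left(\left(-1\right) \left(-3\right) - 32\right) \left(-2260\right) = - 3 \left(3 - 32\right) \left(-2260\right) = \left(-3\right) \left(-29\right) \left(-2260\right) = 87 \left(-2260\right) = -196620$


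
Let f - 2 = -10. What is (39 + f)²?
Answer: 961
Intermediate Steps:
f = -8 (f = 2 - 10 = -8)
(39 + f)² = (39 - 8)² = 31² = 961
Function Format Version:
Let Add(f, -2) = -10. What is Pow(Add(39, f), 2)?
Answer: 961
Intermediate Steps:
f = -8 (f = Add(2, -10) = -8)
Pow(Add(39, f), 2) = Pow(Add(39, -8), 2) = Pow(31, 2) = 961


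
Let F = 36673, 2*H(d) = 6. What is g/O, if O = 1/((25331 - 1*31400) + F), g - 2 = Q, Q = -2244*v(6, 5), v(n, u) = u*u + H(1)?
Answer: -1922849320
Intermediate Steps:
H(d) = 3 (H(d) = (½)*6 = 3)
v(n, u) = 3 + u² (v(n, u) = u*u + 3 = u² + 3 = 3 + u²)
Q = -62832 (Q = -2244*(3 + 5²) = -2244*(3 + 25) = -2244*28 = -62832)
g = -62830 (g = 2 - 62832 = -62830)
O = 1/30604 (O = 1/((25331 - 1*31400) + 36673) = 1/((25331 - 31400) + 36673) = 1/(-6069 + 36673) = 1/30604 ≈ 3.2675e-5)
g/O = -62830/1/30604 = -62830*30604 = -1922849320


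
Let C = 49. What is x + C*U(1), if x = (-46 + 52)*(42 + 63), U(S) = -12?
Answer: 42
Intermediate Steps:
x = 630 (x = 6*105 = 630)
x + C*U(1) = 630 + 49*(-12) = 630 - 588 = 42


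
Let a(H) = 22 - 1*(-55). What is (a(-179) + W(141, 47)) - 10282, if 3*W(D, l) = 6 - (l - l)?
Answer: -10203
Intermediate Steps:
a(H) = 77 (a(H) = 22 + 55 = 77)
W(D, l) = 2 (W(D, l) = (6 - (l - l))/3 = (6 - 1*0)/3 = (6 + 0)/3 = (⅓)*6 = 2)
(a(-179) + W(141, 47)) - 10282 = (77 + 2) - 10282 = 79 - 10282 = -10203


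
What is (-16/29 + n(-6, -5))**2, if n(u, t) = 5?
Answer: 16641/841 ≈ 19.787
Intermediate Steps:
(-16/29 + n(-6, -5))**2 = (-16/29 + 5)**2 = (129/29)**2 = 16641/841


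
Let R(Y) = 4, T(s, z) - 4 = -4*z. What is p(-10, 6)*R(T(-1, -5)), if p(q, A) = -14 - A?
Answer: -80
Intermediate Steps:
T(s, z) = 4 - 4*z
p(-10, 6)*R(T(-1, -5)) = (-14 - 1*6)*4 = (-14 - 6)*4 = -20*4 = -80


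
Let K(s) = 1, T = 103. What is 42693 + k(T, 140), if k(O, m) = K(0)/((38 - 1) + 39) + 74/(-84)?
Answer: 68136643/1596 ≈ 42692.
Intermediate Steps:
k(O, m) = -1385/1596 (k(O, m) = 1/((38 - 1) + 39) + 74/(-84) = 1/(37 + 39) + 74*(-1/84) = 1/76 - 37/42 = -1385/1596)
42693 + k(T, 140) = 42693 - 1385/1596 = 68136643/1596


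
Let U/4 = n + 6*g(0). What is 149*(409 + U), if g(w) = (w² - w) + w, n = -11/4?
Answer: 59302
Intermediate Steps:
n = -11/4 (n = -11*¼ = -11/4 ≈ -2.7500)
g(w) = w²
U = -11 (U = 4*(-11/4 + 6*0²) = 4*(-11/4 + 6*0) = 4*(-11/4 + 0) = 4*(-11/4) = -11)
149*(409 + U) = 149*(409 - 11) = 149*398 = 59302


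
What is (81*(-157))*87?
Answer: -1106379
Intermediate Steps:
(81*(-157))*87 = -12717*87 = -1106379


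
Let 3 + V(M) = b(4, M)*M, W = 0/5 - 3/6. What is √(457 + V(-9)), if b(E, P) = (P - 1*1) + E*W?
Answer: √562 ≈ 23.707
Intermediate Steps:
W = -½ (W = 0*(⅕) - 3*⅙ = 0 - ½ = -½ ≈ -0.50000)
b(E, P) = -1 + P - E/2 (b(E, P) = (P - 1*1) + E*(-½) = (P - 1) - E/2 = (-1 + P) - E/2 = -1 + P - E/2)
V(M) = -3 + M*(-3 + M) (V(M) = -3 + (-1 + M - ½*4)*M = -3 + (-1 + M - 2)*M = -3 + (-3 + M)*M = -3 + M*(-3 + M))
√(457 + V(-9)) = √(457 + (-3 - 9*(-3 - 9))) = √(457 + (-3 - 9*(-12))) = √(457 + (-3 + 108)) = √(457 + 105) = √562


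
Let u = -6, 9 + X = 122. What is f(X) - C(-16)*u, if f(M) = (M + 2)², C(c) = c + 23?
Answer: 13267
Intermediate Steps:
X = 113 (X = -9 + 122 = 113)
C(c) = 23 + c
f(M) = (2 + M)²
f(X) - C(-16)*u = (2 + 113)² - (23 - 16)*(-6) = 115² - 7*(-6) = 13225 - 1*(-42) = 13225 + 42 = 13267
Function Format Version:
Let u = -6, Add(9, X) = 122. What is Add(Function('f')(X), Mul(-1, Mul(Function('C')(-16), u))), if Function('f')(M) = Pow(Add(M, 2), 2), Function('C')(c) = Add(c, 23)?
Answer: 13267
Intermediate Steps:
X = 113 (X = Add(-9, 122) = 113)
Function('C')(c) = Add(23, c)
Function('f')(M) = Pow(Add(2, M), 2)
Add(Function('f')(X), Mul(-1, Mul(Function('C')(-16), u))) = Add(Pow(Add(2, 113), 2), Mul(-1, Mul(Add(23, -16), -6))) = Add(Pow(115, 2), Mul(-1, Mul(7, -6))) = Add(13225, Mul(-1, -42)) = Add(13225, 42) = 13267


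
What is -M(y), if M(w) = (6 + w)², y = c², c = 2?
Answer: -100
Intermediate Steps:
y = 4 (y = 2² = 4)
-M(y) = -(6 + 4)² = -1*10² = -1*100 = -100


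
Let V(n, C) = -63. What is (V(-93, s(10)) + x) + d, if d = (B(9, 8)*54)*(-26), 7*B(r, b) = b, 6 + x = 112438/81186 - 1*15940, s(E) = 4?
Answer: -714931486/40593 ≈ -17612.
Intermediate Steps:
x = -647239759/40593 (x = -6 + (112438/81186 - 1*15940) = -6 + (112438*(1/81186) - 15940) = -6 + (56219/40593 - 15940) = -6 - 646996201/40593 = -647239759/40593 ≈ -15945.)
B(r, b) = b/7
d = -11232/7 (d = (((1/7)*8)*54)*(-26) = ((8/7)*54)*(-26) = (432/7)*(-26) = -11232/7 ≈ -1604.6)
(V(-93, s(10)) + x) + d = (-63 - 647239759/40593) - 11232/7 = -649797118/40593 - 11232/7 = -714931486/40593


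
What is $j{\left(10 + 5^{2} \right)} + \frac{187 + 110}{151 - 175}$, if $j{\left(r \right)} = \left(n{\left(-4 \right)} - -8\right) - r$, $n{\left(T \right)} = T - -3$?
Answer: $- \frac{323}{8} \approx -40.375$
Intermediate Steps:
$n{\left(T \right)} = 3 + T$ ($n{\left(T \right)} = T + 3 = 3 + T$)
$j{\left(r \right)} = 7 - r$ ($j{\left(r \right)} = \left(\left(3 - 4\right) - -8\right) - r = \left(-1 + 8\right) - r = 7 - r$)
$j{\left(10 + 5^{2} \right)} + \frac{187 + 110}{151 - 175} = \left(7 - \left(10 + 5^{2}\right)\right) + \frac{187 + 110}{151 - 175} = \left(7 - \left(10 + 25\right)\right) + \frac{297}{-24} = \left(7 - 35\right) + 297 \left(- \frac{1}{24}\right) = \left(7 - 35\right) - \frac{99}{8} = -28 - \frac{99}{8} = - \frac{323}{8}$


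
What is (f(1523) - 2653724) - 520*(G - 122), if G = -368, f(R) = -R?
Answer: -2400447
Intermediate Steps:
(f(1523) - 2653724) - 520*(G - 122) = (-1*1523 - 2653724) - 520*(-368 - 122) = (-1523 - 2653724) - 520*(-490) = -2655247 + 254800 = -2400447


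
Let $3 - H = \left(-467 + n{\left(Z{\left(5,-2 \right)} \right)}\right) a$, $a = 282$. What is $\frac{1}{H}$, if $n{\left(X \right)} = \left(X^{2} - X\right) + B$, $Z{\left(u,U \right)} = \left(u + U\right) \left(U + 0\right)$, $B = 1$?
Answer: $\frac{1}{119571} \approx 8.3632 \cdot 10^{-6}$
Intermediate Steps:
$Z{\left(u,U \right)} = U \left(U + u\right)$ ($Z{\left(u,U \right)} = \left(U + u\right) U = U \left(U + u\right)$)
$n{\left(X \right)} = 1 + X^{2} - X$ ($n{\left(X \right)} = \left(X^{2} - X\right) + 1 = 1 + X^{2} - X$)
$H = 119571$ ($H = 3 - \left(-467 + \left(1 + \left(- 2 \left(-2 + 5\right)\right)^{2} - - 2 \left(-2 + 5\right)\right)\right) 282 = 3 - \left(-467 + \left(1 + \left(\left(-2\right) 3\right)^{2} - \left(-2\right) 3\right)\right) 282 = 3 - \left(-467 + \left(1 + \left(-6\right)^{2} - -6\right)\right) 282 = 3 - \left(-467 + \left(1 + 36 + 6\right)\right) 282 = 3 - \left(-467 + 43\right) 282 = 3 - \left(-424\right) 282 = 3 - -119568 = 3 + 119568 = 119571$)
$\frac{1}{H} = \frac{1}{119571}$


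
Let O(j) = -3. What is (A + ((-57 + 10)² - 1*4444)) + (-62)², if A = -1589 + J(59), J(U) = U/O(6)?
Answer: ⅓ ≈ 0.33333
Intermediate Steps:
J(U) = -U/3 (J(U) = U/(-3) = U*(-⅓) = -U/3)
A = -4826/3 (A = -1589 - ⅓*59 = -1589 - 59/3 = -4826/3 ≈ -1608.7)
(A + ((-57 + 10)² - 1*4444)) + (-62)² = (-4826/3 + ((-57 + 10)² - 1*4444)) + (-62)² = (-4826/3 + ((-47)² - 4444)) + 3844 = (-4826/3 + (2209 - 4444)) + 3844 = (-4826/3 - 2235) + 3844 = -11531/3 + 3844 = ⅓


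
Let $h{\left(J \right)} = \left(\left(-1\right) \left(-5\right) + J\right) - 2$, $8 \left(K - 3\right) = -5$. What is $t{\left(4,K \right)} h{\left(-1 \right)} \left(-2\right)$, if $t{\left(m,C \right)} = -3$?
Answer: $12$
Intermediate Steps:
$K = \frac{19}{8}$ ($K = 3 + \frac{1}{8} \left(-5\right) = 3 - \frac{5}{8} = \frac{19}{8} \approx 2.375$)
$h{\left(J \right)} = 3 + J$ ($h{\left(J \right)} = \left(5 + J\right) - 2 = 3 + J$)
$t{\left(4,K \right)} h{\left(-1 \right)} \left(-2\right) = - 3 \left(3 - 1\right) \left(-2\right) = \left(-3\right) 2 \left(-2\right) = \left(-6\right) \left(-2\right) = 12$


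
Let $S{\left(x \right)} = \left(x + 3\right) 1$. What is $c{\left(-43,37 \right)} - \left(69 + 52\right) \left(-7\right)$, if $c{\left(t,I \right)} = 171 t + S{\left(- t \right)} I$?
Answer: $-4804$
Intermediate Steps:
$S{\left(x \right)} = 3 + x$ ($S{\left(x \right)} = \left(3 + x\right) 1 = 3 + x$)
$c{\left(t,I \right)} = 171 t + I \left(3 - t\right)$ ($c{\left(t,I \right)} = 171 t + \left(3 - t\right) I = 171 t + I \left(3 - t\right)$)
$c{\left(-43,37 \right)} - \left(69 + 52\right) \left(-7\right) = \left(171 \left(-43\right) - 37 \left(-3 - 43\right)\right) - \left(69 + 52\right) \left(-7\right) = \left(-7353 - 37 \left(-46\right)\right) - 121 \left(-7\right) = \left(-7353 + 1702\right) - -847 = -5651 + 847 = -4804$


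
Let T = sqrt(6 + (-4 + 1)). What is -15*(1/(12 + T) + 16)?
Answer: -11340/47 + 5*sqrt(3)/47 ≈ -241.09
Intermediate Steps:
T = sqrt(3) (T = sqrt(6 - 3) = sqrt(3) ≈ 1.7320)
-15*(1/(12 + T) + 16) = -15*(1/(12 + sqrt(3)) + 16) = -15*(16 + 1/(12 + sqrt(3))) = -240 - 15/(12 + sqrt(3))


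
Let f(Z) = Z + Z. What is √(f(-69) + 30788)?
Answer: 5*√1226 ≈ 175.07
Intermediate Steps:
f(Z) = 2*Z
√(f(-69) + 30788) = √(2*(-69) + 30788) = √(-138 + 30788) = √30650 = 5*√1226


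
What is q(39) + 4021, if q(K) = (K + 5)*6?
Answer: 4285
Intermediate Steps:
q(K) = 30 + 6*K (q(K) = (5 + K)*6 = 30 + 6*K)
q(39) + 4021 = (30 + 6*39) + 4021 = (30 + 234) + 4021 = 264 + 4021 = 4285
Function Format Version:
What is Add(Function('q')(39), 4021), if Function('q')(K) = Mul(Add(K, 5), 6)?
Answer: 4285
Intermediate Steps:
Function('q')(K) = Add(30, Mul(6, K)) (Function('q')(K) = Mul(Add(5, K), 6) = Add(30, Mul(6, K)))
Add(Function('q')(39), 4021) = Add(Add(30, Mul(6, 39)), 4021) = Add(Add(30, 234), 4021) = Add(264, 4021) = 4285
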